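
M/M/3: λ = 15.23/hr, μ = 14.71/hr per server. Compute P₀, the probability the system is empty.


a = λ/μ = 15.23/14.71 = 1.0354; ρ = a/c = 0.3451
Σ_{k=0}^{2} a^k/k! (terms k=0..2) = 1.00000 + 1.03535 + 0.53597 = 2.57133
Tail: a^3/(3!(1−ρ)) = 1.10984/(6·0.6549) = 0.28245
P₀ = 1/(2.57133 + 0.28245) = 1/2.85378 = 0.350413

Final: 0.350413


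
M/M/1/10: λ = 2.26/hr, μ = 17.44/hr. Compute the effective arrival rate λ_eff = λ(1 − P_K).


ρ = 0.1296; P_K = (1−ρ)ρ^10/(1−ρ^11) = 0.000000001162
λ_eff = λ(1 − P_K) = 2.26·(1 − 0.000000001162) = 2.26·1.000000 = 2.2600 /hr

Final: 2.2600 /hr


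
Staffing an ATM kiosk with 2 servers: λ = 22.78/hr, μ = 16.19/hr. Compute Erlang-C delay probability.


a = λ/μ = 1.4070; ρ = a/2 = 0.7035
P₀ = 0.174039 (from M/M/c formula)
C(c,a) = [a^c/(c!(1−ρ))]·P₀ = [1.97977/(2·0.2965)]·0.174039
= 3.33879·0.174039 = 0.581081

Final: 0.581081


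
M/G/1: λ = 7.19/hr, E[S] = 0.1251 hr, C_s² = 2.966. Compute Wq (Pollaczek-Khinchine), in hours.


ρ = λ·E[S] = 7.19·0.1251 = 0.8995
E[S²] = E[S]²(1+C_s²) = 0.1251²·(1+2.966) = 0.062068
Wq = λ·E[S²]/(2(1−ρ)) = 7.19·0.062068/(2·0.1005) = 2.21956 hr

Final: 2.21956 hr


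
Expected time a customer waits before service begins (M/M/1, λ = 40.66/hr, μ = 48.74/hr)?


ρ = 40.66/48.74 = 0.8342
Wq = ρ/(μ−λ) = 0.8342/(48.74 − 40.66) = 0.8342/8.08 = 0.1032 hr

Final: 0.1032 hr


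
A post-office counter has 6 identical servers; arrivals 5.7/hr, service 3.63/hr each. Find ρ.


ρ = λ/(cμ) = 5.7/(6·3.63) = 5.7/21.78 = 0.2617

Final: 0.2617


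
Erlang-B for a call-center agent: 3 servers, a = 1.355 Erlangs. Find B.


B(c,a) = (a^c/c!) / Σ_{k=0}^{c} a^k/k!
a^3/3! = 0.414636
Σ terms (k=0..3): 1.00000 + 1.35500 + 0.91801 + 0.41464 = 3.687648
B = 0.414636/3.687648 = 0.112439

Final: 0.112439


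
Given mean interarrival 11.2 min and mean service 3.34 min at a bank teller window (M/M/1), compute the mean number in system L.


λ = 60/11.2 = 5.3571 /hr
μ = 60/3.34 = 17.9641 /hr
ρ = λ/μ = 5.3571/17.9641 = 0.2982
L = ρ/(1−ρ) = 0.2982/0.7018 = 0.4249

Final: 0.4249


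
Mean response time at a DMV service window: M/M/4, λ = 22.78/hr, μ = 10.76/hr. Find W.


a = 2.1171; ρ = 0.5293; P₀ = 0.114707
Lq = P₀·a^c·ρ/(c!(1−ρ)²) = 0.22935
Wq = Lq/λ = 0.22935/22.78 = 0.01007 hr
W = Wq + 1/μ = 0.01007 + 0.09294 = 0.10300 hr

Final: 0.10300 hr


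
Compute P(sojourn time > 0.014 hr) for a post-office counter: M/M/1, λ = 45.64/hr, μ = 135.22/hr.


W ~ Exponential(μ−λ) for M/M/1.
μ − λ = 135.22 − 45.64 = 89.5800
P(W > t) = e^{−(μ−λ)t} = e^{−1.2541} = 0.285327

Final: 0.285327


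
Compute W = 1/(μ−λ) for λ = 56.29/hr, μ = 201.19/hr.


W = 1/(μ−λ) = 1/(201.19 − 56.29) = 1/144.90 = 0.006901 hr

Final: 0.006901 hr


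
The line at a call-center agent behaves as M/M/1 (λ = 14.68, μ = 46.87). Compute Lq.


ρ = 14.68/46.87 = 0.3132
Lq = ρ²/(1−ρ) = 0.09810/0.6868 = 0.1428

Final: 0.1428


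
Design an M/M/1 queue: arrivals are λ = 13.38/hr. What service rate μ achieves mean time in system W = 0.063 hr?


W = 1/(μ−λ) ⇒ μ − λ = 1/W = 1/0.063 = 15.8730
μ = λ + 1/W = 13.38 + 15.8730 = 29.2530 per hr

Final: 29.2530 /hr


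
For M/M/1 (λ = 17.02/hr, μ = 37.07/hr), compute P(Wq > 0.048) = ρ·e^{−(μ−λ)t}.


ρ = 17.02/37.07 = 0.4591
P(Wq > t) = ρ·e^{−(μ−λ)t} = 0.4591·e^{−0.9624}
= 0.4591·0.381975 = 0.175377

Final: 0.175377


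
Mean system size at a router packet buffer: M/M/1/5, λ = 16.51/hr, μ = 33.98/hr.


ρ = 16.51/33.98 = 0.4859
L = ρ[1 − (K+1)ρ^K + Kρ^(K+1)] / [(1−ρ)(1−ρ^(K+1))]
Numerator: 0.4859·(1 − 6·0.027078 + 5·0.013157) = 0.438897
Denominator: (0.5141)·(0.986843) = 0.507362
L = 0.438897/0.507362 = 0.8651

Final: 0.8651


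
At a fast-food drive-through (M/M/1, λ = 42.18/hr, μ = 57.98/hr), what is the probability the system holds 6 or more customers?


ρ = 42.18/57.98 = 0.7275
P(N ≥ n) = ρ^n = 0.7275^6 = 0.148242

Final: 0.148242


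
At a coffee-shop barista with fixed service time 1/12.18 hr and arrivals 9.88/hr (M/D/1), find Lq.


ρ = 9.88/12.18 = 0.8112
M/D/1: Lq = ρ²/(2(1−ρ)) = 0.6580/(2·0.1888) = 1.74224

Final: 1.74224


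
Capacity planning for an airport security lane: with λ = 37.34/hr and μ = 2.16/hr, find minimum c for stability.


Stability requires cμ > λ ⇔ c > λ/μ.
λ/μ = 37.34/2.16 = 17.2870
Minimum integer c = ⌊17.2870⌋ + 1 = 18
Check: 18·2.16 = 38.88 > 37.34, while 17·2.16 = 36.72 ≤ 37.34

Final: 18 servers


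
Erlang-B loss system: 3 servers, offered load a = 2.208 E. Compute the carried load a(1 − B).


B(3,2.208) = 0.241151 (Erlang-B)
Carried load = a(1 − B) = 2.208·(1 − 0.241151) = 2.208·0.758849 = 1.6755 E

Final: 1.6755 Erlangs


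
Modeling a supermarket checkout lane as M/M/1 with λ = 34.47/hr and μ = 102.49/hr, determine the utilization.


ρ = λ/μ = 34.47/102.49 = 0.3363

Final: 0.3363


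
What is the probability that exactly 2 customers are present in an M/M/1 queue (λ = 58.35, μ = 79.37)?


ρ = 58.35/79.37 = 0.7352
P_n = (1−ρ)·ρ^n = (1 − 0.7352)·0.7352^2 = 0.2648·0.540467 = 0.143135

Final: 0.143135


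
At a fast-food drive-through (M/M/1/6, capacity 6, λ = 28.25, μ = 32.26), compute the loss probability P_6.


ρ = λ/μ = 28.25/32.26 = 0.8757
P_K = (1−ρ)ρ^K/(1−ρ^(K+1)) = (0.1243·0.450946)/(1 − 0.394892)
= 0.056054/0.605108 = 0.092634

Final: 0.092634


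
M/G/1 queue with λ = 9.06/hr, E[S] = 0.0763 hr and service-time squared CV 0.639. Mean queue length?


ρ = λ·E[S] = 9.06·0.0763 = 0.6913
Lq = ρ²(1+C_s²)/(2(1−ρ)) = 0.4779·(1+0.639)/(2·0.3087)
= 0.4779·1.6390/0.6174 = 1.26849

Final: 1.26849


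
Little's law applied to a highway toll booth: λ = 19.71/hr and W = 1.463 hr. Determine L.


L = λW = 19.71·1.463 = 28.8357

Final: 28.8357


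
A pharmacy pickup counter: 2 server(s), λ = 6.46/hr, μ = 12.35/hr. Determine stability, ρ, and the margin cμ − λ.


Total capacity cμ = 2·12.35 = 24.70/hr
ρ = λ/(cμ) = 6.46/24.70 = 0.2615
Stable ⇔ ρ < 1: YES
Spare capacity = cμ − λ = 24.70 − 6.46 = 18.24/hr

Final: ρ = 0.2615; stable; margin = 18.24/hr


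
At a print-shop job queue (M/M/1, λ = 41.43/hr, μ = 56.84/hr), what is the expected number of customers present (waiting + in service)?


ρ = λ/μ = 41.43/56.84 = 0.7289
L = ρ/(1−ρ) = 0.7289/(1 − 0.7289) = 0.7289/0.2711 = 2.6885

Final: 2.6885


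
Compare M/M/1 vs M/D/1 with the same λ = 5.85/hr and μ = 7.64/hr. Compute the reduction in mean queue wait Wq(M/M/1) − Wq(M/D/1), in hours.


ρ = 5.85/7.64 = 0.7657
Wq(M/M/1) = ρ/(μ−λ) = 0.7657/1.79 = 0.42777 hr
Wq(M/D/1) = ρ/(2(μ−λ)) = 0.21388 hr
Savings = 0.42777 − 0.21388 = 0.21388 hr

Final: 0.21388 hr


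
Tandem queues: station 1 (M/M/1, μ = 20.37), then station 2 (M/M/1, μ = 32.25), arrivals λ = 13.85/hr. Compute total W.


Each node sees arrival rate λ = 13.85/hr (tandem ⇒ throughput preserved).
W₁ = 1/(μ₁−λ) = 1/(20.37−13.85) = 0.15337 hr
W₂ = 1/(μ₂−λ) = 1/(32.25−13.85) = 0.05435 hr
W_total = W₁ + W₂ = 0.15337 + 0.05435 = 0.20772 hr

Final: 0.20772 hr


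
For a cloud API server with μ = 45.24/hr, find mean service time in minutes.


Mean service time = 1/μ = 1/45.24 hour = 0.02210 hour
In minutes: 0.02210 × 60 = 1.3263 min

Final: 1.3263 min


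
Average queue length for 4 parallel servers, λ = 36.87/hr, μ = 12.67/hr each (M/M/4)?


a = λ/μ = 2.9100; ρ = a/4 = 0.7275
P₀ = 0.043073
Lq = P₀·a^c·ρ / (c!·(1−ρ)²) = 0.043073·71.71105·0.7275/(24·0.07425)
= 1.26096

Final: 1.26096


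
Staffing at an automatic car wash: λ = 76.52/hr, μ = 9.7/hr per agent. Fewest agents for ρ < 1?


Stability requires cμ > λ ⇔ c > λ/μ.
λ/μ = 76.52/9.7 = 7.8887
Minimum integer c = ⌊7.8887⌋ + 1 = 8
Check: 8·9.7 = 77.60 > 76.52, while 7·9.7 = 67.90 ≤ 76.52

Final: 8 servers


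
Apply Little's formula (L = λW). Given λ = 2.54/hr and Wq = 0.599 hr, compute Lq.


Lq = λWq = 2.54·0.599 = 1.5215

Final: 1.5215


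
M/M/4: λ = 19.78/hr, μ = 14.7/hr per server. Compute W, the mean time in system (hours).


a = 1.3456; ρ = 0.3364; P₀ = 0.258883
Lq = P₀·a^c·ρ/(c!(1−ρ)²) = 0.02701
Wq = Lq/λ = 0.02701/19.78 = 0.001366 hr
W = Wq + 1/μ = 0.001366 + 0.06803 = 0.06939 hr

Final: 0.06939 hr


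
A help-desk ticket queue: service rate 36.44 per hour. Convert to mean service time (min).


Mean service time = 1/μ = 1/36.44 hour = 0.02744 hour
In minutes: 0.02744 × 60 = 1.6465 min

Final: 1.6465 min


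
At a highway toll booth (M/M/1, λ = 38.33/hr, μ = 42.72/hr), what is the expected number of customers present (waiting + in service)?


ρ = λ/μ = 38.33/42.72 = 0.8972
L = ρ/(1−ρ) = 0.8972/(1 − 0.8972) = 0.8972/0.1028 = 8.7312

Final: 8.7312


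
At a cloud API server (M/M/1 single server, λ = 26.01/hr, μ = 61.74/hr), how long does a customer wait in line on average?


ρ = 26.01/61.74 = 0.4213
Wq = ρ/(μ−λ) = 0.4213/(61.74 − 26.01) = 0.4213/35.73 = 0.01179 hr

Final: 0.01179 hr


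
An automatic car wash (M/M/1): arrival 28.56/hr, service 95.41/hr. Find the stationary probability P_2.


ρ = 28.56/95.41 = 0.2993
P_n = (1−ρ)·ρ^n = (1 − 0.2993)·0.2993^2 = 0.7007·0.089604 = 0.062782

Final: 0.062782


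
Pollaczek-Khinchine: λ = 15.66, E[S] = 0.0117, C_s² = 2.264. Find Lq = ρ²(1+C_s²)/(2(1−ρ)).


ρ = λ·E[S] = 15.66·0.0117 = 0.1832
Lq = ρ²(1+C_s²)/(2(1−ρ)) = 0.03357·(1+2.264)/(2·0.8168)
= 0.03357·3.2640/1.6336 = 0.06708

Final: 0.06708


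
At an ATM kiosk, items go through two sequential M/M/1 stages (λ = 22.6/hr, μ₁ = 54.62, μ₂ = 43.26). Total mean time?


Each node sees arrival rate λ = 22.6/hr (tandem ⇒ throughput preserved).
W₁ = 1/(μ₁−λ) = 1/(54.62−22.6) = 0.03123 hr
W₂ = 1/(μ₂−λ) = 1/(43.26−22.6) = 0.04840 hr
W_total = W₁ + W₂ = 0.03123 + 0.04840 = 0.07963 hr

Final: 0.07963 hr


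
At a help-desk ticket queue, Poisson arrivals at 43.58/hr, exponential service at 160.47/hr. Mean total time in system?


W = 1/(μ−λ) = 1/(160.47 − 43.58) = 1/116.89 = 0.008555 hr

Final: 0.008555 hr


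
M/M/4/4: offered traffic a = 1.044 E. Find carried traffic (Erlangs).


B(4,1.044) = 0.017502 (Erlang-B)
Carried load = a(1 − B) = 1.044·(1 − 0.017502) = 1.044·0.982498 = 1.0257 E

Final: 1.0257 Erlangs


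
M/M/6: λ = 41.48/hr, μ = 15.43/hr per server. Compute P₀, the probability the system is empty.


a = λ/μ = 41.48/15.43 = 2.6883; ρ = a/c = 0.4480
Σ_{k=0}^{5} a^k/k! (terms k=0..5) = 1.00000 + 2.68827 + 3.61340 + 3.23793 + 2.17611 + 1.16999 = 13.88569
Tail: a^6/(6!(1−ρ)) = 377.43045/(720·0.5520) = 0.94973
P₀ = 1/(13.88569 + 0.94973) = 1/14.83542 = 0.067406

Final: 0.067406


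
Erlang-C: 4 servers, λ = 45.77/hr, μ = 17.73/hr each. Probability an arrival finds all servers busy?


a = λ/μ = 2.5815; ρ = a/4 = 0.6454
P₀ = 0.066672 (from M/M/c formula)
C(c,a) = [a^c/(c!(1−ρ))]·P₀ = [44.41081/(24·0.3546)]·0.066672
= 5.21805·0.066672 = 0.347896

Final: 0.347896


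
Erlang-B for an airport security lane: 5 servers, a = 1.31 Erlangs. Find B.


B(c,a) = (a^c/c!) / Σ_{k=0}^{c} a^k/k!
a^5/5! = 0.032150
Σ terms (k=0..5): 1.00000 + 1.31000 + 0.85805 + 0.37468 + 0.12271 + 0.03215 = 3.697590
B = 0.032150/3.697590 = 0.008695

Final: 0.008695


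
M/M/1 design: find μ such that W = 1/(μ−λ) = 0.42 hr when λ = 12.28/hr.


W = 1/(μ−λ) ⇒ μ − λ = 1/W = 1/0.42 = 2.3810
μ = λ + 1/W = 12.28 + 2.3810 = 14.6610 per hr

Final: 14.6610 /hr


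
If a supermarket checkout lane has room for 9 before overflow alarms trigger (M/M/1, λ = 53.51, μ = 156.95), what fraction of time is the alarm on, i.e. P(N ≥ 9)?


ρ = 53.51/156.95 = 0.3409
P(N ≥ n) = ρ^n = 0.3409^9 = 0.00006224

Final: 0.00006224


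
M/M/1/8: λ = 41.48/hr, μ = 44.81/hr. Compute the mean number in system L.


ρ = 41.48/44.81 = 0.9257
L = ρ[1 − (K+1)ρ^K + Kρ^(K+1)] / [(1−ρ)(1−ρ^(K+1))]
Numerator: 0.9257·(1 − 9·0.539151 + 8·0.499085) = 0.129891
Denominator: (0.07431)·(0.500915) = 0.037225
L = 0.129891/0.037225 = 3.4893

Final: 3.4893


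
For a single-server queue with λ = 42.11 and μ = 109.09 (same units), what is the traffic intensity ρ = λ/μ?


ρ = λ/μ = 42.11/109.09 = 0.3860

Final: 0.3860


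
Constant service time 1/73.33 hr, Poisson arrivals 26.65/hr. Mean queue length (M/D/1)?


ρ = 26.65/73.33 = 0.3634
M/D/1: Lq = ρ²/(2(1−ρ)) = 0.1321/(2·0.6366) = 0.10374

Final: 0.10374


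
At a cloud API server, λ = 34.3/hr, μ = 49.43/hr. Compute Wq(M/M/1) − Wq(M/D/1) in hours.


ρ = 34.3/49.43 = 0.6939
Wq(M/M/1) = ρ/(μ−λ) = 0.6939/15.13 = 0.04586 hr
Wq(M/D/1) = ρ/(2(μ−λ)) = 0.02293 hr
Savings = 0.04586 − 0.02293 = 0.02293 hr

Final: 0.02293 hr


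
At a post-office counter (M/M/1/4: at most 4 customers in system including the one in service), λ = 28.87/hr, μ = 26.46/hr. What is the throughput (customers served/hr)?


ρ = 1.0911; P_K = (1−ρ)ρ^4/(1−ρ^5) = 0.236292
λ_eff = λ(1 − P_K) = 28.87·(1 − 0.236292) = 28.87·0.763708 = 22.0482 /hr

Final: 22.0482 /hr


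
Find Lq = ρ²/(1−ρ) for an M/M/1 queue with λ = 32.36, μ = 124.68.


ρ = 32.36/124.68 = 0.2595
Lq = ρ²/(1−ρ) = 0.06736/0.7405 = 0.09098

Final: 0.09098


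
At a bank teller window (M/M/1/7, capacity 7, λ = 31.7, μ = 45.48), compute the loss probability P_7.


ρ = λ/μ = 31.7/45.48 = 0.6970
P_K = (1−ρ)ρ^K/(1−ρ^(K+1)) = (0.3030·0.079923)/(1 − 0.055707)
= 0.024216/0.944293 = 0.025644

Final: 0.025644


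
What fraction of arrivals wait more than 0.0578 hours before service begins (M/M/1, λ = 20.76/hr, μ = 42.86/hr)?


ρ = 20.76/42.86 = 0.4844
P(Wq > t) = ρ·e^{−(μ−λ)t} = 0.4844·e^{−1.2774}
= 0.4844·0.278767 = 0.135026

Final: 0.135026


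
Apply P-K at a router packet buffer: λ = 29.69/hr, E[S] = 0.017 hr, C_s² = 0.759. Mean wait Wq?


ρ = λ·E[S] = 29.69·0.017 = 0.5047
E[S²] = E[S]²(1+C_s²) = 0.017²·(1+0.759) = 0.0005084
Wq = λ·E[S²]/(2(1−ρ)) = 29.69·0.0005084/(2·0.4953) = 0.01524 hr

Final: 0.01524 hr


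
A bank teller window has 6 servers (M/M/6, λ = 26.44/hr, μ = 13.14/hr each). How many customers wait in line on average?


a = λ/μ = 2.0122; ρ = a/6 = 0.3354
P₀ = 0.133492
Lq = P₀·a^c·ρ / (c!·(1−ρ)²) = 0.133492·66.37377·0.3354/(720·0.44174)
= 0.009343

Final: 0.009343


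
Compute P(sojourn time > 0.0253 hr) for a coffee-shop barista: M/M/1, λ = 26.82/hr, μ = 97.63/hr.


W ~ Exponential(μ−λ) for M/M/1.
μ − λ = 97.63 − 26.82 = 70.8100
P(W > t) = e^{−(μ−λ)t} = e^{−1.7915} = 0.166711

Final: 0.166711


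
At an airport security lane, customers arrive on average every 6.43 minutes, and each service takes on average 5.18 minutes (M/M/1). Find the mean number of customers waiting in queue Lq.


λ = 60/6.43 = 9.3313 /hr
μ = 60/5.18 = 11.5830 /hr
ρ = λ/μ = 9.3313/11.5830 = 0.8056
Lq = ρ²/(1−ρ) = 0.6490/0.1944 = 3.3384

Final: 3.3384


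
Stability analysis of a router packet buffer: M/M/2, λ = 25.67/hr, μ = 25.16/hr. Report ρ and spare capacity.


Total capacity cμ = 2·25.16 = 50.32/hr
ρ = λ/(cμ) = 25.67/50.32 = 0.5101
Stable ⇔ ρ < 1: YES
Spare capacity = cμ − λ = 50.32 − 25.67 = 24.65/hr

Final: ρ = 0.5101; stable; margin = 24.65/hr


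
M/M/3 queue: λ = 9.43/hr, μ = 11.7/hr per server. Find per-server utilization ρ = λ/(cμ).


ρ = λ/(cμ) = 9.43/(3·11.7) = 9.43/35.10 = 0.2687

Final: 0.2687


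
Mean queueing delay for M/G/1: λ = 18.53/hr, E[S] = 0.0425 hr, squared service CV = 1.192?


ρ = λ·E[S] = 18.53·0.0425 = 0.7875
E[S²] = E[S]²(1+C_s²) = 0.0425²·(1+1.192) = 0.003959
Wq = λ·E[S²]/(2(1−ρ)) = 18.53·0.003959/(2·0.2125) = 0.17265 hr

Final: 0.17265 hr


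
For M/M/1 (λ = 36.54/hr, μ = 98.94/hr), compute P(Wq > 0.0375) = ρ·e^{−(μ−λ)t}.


ρ = 36.54/98.94 = 0.3693
P(Wq > t) = ρ·e^{−(μ−λ)t} = 0.3693·e^{−2.3400}
= 0.3693·0.096328 = 0.035575

Final: 0.035575


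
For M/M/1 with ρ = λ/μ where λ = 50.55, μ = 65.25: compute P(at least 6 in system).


ρ = 50.55/65.25 = 0.7747
P(N ≥ n) = ρ^n = 0.7747^6 = 0.216194

Final: 0.216194


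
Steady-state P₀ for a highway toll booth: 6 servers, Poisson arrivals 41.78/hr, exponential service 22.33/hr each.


a = λ/μ = 41.78/22.33 = 1.8710; ρ = a/c = 0.3118
Σ_{k=0}^{5} a^k/k! (terms k=0..5) = 1.00000 + 1.87103 + 1.75037 + 1.09166 + 0.51063 + 0.19108 = 6.41477
Tail: a^6/(6!(1−ρ)) = 42.90207/(720·0.6882) = 0.08659
P₀ = 1/(6.41477 + 0.08659) = 1/6.50135 = 0.153814

Final: 0.153814


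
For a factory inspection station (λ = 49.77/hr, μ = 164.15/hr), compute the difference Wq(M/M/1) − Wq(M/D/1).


ρ = 49.77/164.15 = 0.3032
Wq(M/M/1) = ρ/(μ−λ) = 0.3032/114.38 = 0.002651 hr
Wq(M/D/1) = ρ/(2(μ−λ)) = 0.001325 hr
Savings = 0.002651 − 0.001325 = 0.001325 hr

Final: 0.001325 hr


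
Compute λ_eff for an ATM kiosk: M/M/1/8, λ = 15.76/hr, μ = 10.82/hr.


ρ = 1.4566; P_K = (1−ρ)ρ^8/(1−ρ^9) = 0.324446
λ_eff = λ(1 − P_K) = 15.76·(1 − 0.324446) = 15.76·0.675554 = 10.6467 /hr

Final: 10.6467 /hr


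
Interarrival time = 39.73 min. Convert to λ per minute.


λ = 1/(interarrival time) in consistent units.
1 minute = 1 min, so λ = 1/39.73 = 0.02517 per minute

Final: 0.02517 /min


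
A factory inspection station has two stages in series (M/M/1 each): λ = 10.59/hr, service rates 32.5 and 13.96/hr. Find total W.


Each node sees arrival rate λ = 10.59/hr (tandem ⇒ throughput preserved).
W₁ = 1/(μ₁−λ) = 1/(32.5−10.59) = 0.04564 hr
W₂ = 1/(μ₂−λ) = 1/(13.96−10.59) = 0.29674 hr
W_total = W₁ + W₂ = 0.04564 + 0.29674 = 0.34238 hr

Final: 0.34238 hr


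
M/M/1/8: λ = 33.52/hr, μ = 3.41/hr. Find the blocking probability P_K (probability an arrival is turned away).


ρ = λ/μ = 33.52/3.41 = 9.8299
P_K = (1−ρ)ρ^K/(1−ρ^(K+1)) = (-8.8299·87176022.047580)/(1 − 856932627.282956)
= -769756605.235376/-856932626.282956 = 0.898270

Final: 0.898270


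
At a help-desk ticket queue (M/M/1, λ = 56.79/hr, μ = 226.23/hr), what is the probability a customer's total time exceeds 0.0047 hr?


W ~ Exponential(μ−λ) for M/M/1.
μ − λ = 226.23 − 56.79 = 169.4400
P(W > t) = e^{−(μ−λ)t} = e^{−0.7964} = 0.450964

Final: 0.450964


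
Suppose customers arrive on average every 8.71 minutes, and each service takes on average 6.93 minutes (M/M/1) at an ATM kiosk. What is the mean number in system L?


λ = 60/8.71 = 6.8886 /hr
μ = 60/6.93 = 8.6580 /hr
ρ = λ/μ = 6.8886/8.6580 = 0.7956
L = ρ/(1−ρ) = 0.7956/0.2044 = 3.8933

Final: 3.8933


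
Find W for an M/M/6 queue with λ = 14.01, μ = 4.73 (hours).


a = 2.9619; ρ = 0.4937; P₀ = 0.050921
Lq = P₀·a^c·ρ/(c!(1−ρ)²) = 0.09195
Wq = Lq/λ = 0.09195/14.01 = 0.006563 hr
W = Wq + 1/μ = 0.006563 + 0.21142 = 0.21798 hr

Final: 0.21798 hr


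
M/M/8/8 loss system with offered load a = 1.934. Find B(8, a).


B(c,a) = (a^c/c!) / Σ_{k=0}^{c} a^k/k!
a^8/8! = 0.004854
Σ terms (k=0..8): 1.00000 + 1.93400 + 1.87018 + 1.20564 + 0.58293 + 0.22548 + 0.07268 + 0.02008 + 0.004854 = 6.915836
B = 0.004854/6.915836 = 0.0007019

Final: 0.0007019


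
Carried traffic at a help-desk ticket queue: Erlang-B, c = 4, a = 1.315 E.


B(4,1.315) = 0.033827 (Erlang-B)
Carried load = a(1 − B) = 1.315·(1 − 0.033827) = 1.315·0.966173 = 1.2705 E

Final: 1.2705 Erlangs


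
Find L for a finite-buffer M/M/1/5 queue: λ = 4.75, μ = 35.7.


ρ = 4.75/35.7 = 0.1331
L = ρ[1 − (K+1)ρ^K + Kρ^(K+1)] / [(1−ρ)(1−ρ^(K+1))]
Numerator: 0.1331·(1 − 6·0.00004170 + 5·0.000005548) = 0.133024
Denominator: (0.8669)·(0.999994) = 0.866942
L = 0.133024/0.866942 = 0.1534

Final: 0.1534


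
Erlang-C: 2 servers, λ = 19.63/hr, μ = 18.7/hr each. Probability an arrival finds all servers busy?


a = λ/μ = 1.0497; ρ = a/2 = 0.5249
P₀ = 0.311590 (from M/M/c formula)
C(c,a) = [a^c/(c!(1−ρ))]·P₀ = [1.10194/(2·0.4751)]·0.311590
= 1.15961·0.311590 = 0.361323

Final: 0.361323


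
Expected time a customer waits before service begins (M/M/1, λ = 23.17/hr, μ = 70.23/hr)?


ρ = 23.17/70.23 = 0.3299
Wq = ρ/(μ−λ) = 0.3299/(70.23 − 23.17) = 0.3299/47.06 = 0.007011 hr

Final: 0.007011 hr


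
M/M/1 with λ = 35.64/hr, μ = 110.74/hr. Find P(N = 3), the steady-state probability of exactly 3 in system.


ρ = 35.64/110.74 = 0.3218
P_n = (1−ρ)·ρ^n = (1 − 0.3218)·0.3218^3 = 0.6782·0.033335 = 0.022607

Final: 0.022607


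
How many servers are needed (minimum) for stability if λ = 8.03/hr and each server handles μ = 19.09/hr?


Stability requires cμ > λ ⇔ c > λ/μ.
λ/μ = 8.03/19.09 = 0.4206
Minimum integer c = ⌊0.4206⌋ + 1 = 1
Check: 1·19.09 = 19.09 > 8.03, while 0·19.09 = 0.00 ≤ 8.03

Final: 1 servers


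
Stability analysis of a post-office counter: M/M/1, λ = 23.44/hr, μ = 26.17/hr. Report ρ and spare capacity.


Total capacity cμ = 1·26.17 = 26.17/hr
ρ = λ/(cμ) = 23.44/26.17 = 0.8957
Stable ⇔ ρ < 1: YES
Spare capacity = cμ − λ = 26.17 − 23.44 = 2.73/hr

Final: ρ = 0.8957; stable; margin = 2.73/hr


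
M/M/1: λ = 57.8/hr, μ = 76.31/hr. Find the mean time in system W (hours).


W = 1/(μ−λ) = 1/(76.31 − 57.8) = 1/18.51 = 0.05402 hr

Final: 0.05402 hr


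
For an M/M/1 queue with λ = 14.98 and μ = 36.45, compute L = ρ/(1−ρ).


ρ = λ/μ = 14.98/36.45 = 0.4110
L = ρ/(1−ρ) = 0.4110/(1 − 0.4110) = 0.4110/0.5890 = 0.6977

Final: 0.6977


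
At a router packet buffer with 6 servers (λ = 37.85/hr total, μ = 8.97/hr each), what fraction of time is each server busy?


ρ = λ/(cμ) = 37.85/(6·8.97) = 37.85/53.82 = 0.7033

Final: 0.7033


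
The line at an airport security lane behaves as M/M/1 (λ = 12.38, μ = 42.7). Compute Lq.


ρ = 12.38/42.7 = 0.2899
Lq = ρ²/(1−ρ) = 0.08406/0.7101 = 0.1184

Final: 0.1184


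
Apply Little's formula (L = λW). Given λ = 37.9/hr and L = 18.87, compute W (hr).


W = L/λ = 18.87/37.9 = 0.4979 hr

Final: 0.4979 hr


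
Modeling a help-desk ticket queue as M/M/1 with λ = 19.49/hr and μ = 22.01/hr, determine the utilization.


ρ = λ/μ = 19.49/22.01 = 0.8855

Final: 0.8855


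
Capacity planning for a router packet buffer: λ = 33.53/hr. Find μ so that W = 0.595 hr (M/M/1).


W = 1/(μ−λ) ⇒ μ − λ = 1/W = 1/0.595 = 1.6807
μ = λ + 1/W = 33.53 + 1.6807 = 35.2107 per hr

Final: 35.2107 /hr


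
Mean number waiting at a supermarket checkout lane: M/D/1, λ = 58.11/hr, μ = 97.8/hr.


ρ = 58.11/97.8 = 0.5942
M/D/1: Lq = ρ²/(2(1−ρ)) = 0.3530/(2·0.4058) = 0.43496

Final: 0.43496


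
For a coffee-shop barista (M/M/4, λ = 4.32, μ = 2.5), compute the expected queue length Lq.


a = λ/μ = 1.7280; ρ = a/4 = 0.4320
P₀ = 0.174368
Lq = P₀·a^c·ρ / (c!·(1−ρ)²) = 0.174368·8.91610·0.4320/(24·0.32262)
= 0.08674

Final: 0.08674


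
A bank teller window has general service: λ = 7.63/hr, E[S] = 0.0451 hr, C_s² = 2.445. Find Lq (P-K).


ρ = λ·E[S] = 7.63·0.0451 = 0.3441
Lq = ρ²(1+C_s²)/(2(1−ρ)) = 0.1184·(1+2.445)/(2·0.6559)
= 0.1184·3.4450/1.3118 = 0.31098

Final: 0.31098


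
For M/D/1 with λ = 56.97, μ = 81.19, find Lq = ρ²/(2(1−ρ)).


ρ = 56.97/81.19 = 0.7017
M/D/1: Lq = ρ²/(2(1−ρ)) = 0.4924/(2·0.2983) = 0.82525

Final: 0.82525


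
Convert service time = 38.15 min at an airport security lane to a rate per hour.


μ = 1/(service time) in consistent units.
1 hour = 60 min, so μ = 60/38.15 = 1.5727 per hour

Final: 1.5727 /hr


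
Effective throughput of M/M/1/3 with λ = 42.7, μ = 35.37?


ρ = 1.2072; P_K = (1−ρ)ρ^3/(1−ρ^4) = 0.324377
λ_eff = λ(1 − P_K) = 42.7·(1 − 0.324377) = 42.7·0.675623 = 28.8491 /hr

Final: 28.8491 /hr


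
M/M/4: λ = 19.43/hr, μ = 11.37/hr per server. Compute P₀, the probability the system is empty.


a = λ/μ = 19.43/11.37 = 1.7089; ρ = a/c = 0.4272
Σ_{k=0}^{3} a^k/k! (terms k=0..3) = 1.00000 + 1.70888 + 1.46014 + 0.83174 = 5.00076
Tail: a^4/(4!(1−ρ)) = 8.52804/(24·0.5728) = 0.62037
P₀ = 1/(5.00076 + 0.62037) = 1/5.62113 = 0.177900

Final: 0.177900


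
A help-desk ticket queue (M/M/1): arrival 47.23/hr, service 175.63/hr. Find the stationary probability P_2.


ρ = 47.23/175.63 = 0.2689
P_n = (1−ρ)·ρ^n = (1 − 0.2689)·0.2689^2 = 0.7311·0.072317 = 0.052869

Final: 0.052869


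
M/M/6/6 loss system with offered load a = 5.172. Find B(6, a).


B(c,a) = (a^c/c!) / Σ_{k=0}^{c} a^k/k!
a^6/6! = 26.583894
Σ terms (k=0..6): 1.00000 + 5.17200 + 13.37479 + 23.05814 + 29.81418 + 30.83978 + 26.58389 = 129.842789
B = 26.583894/129.842789 = 0.204739

Final: 0.204739


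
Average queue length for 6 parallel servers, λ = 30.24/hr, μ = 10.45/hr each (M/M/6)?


a = λ/μ = 2.8938; ρ = a/6 = 0.4823
P₀ = 0.054622
Lq = P₀·a^c·ρ / (c!·(1−ρ)²) = 0.054622·587.20937·0.4823/(720·0.26802)
= 0.08016

Final: 0.08016


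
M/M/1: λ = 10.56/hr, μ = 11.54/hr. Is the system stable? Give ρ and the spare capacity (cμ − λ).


Total capacity cμ = 1·11.54 = 11.54/hr
ρ = λ/(cμ) = 10.56/11.54 = 0.9151
Stable ⇔ ρ < 1: YES
Spare capacity = cμ − λ = 11.54 − 10.56 = 0.98/hr

Final: ρ = 0.9151; stable; margin = 0.98/hr


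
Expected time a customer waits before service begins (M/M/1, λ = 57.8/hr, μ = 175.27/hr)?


ρ = 57.8/175.27 = 0.3298
Wq = ρ/(μ−λ) = 0.3298/(175.27 − 57.8) = 0.3298/117.47 = 0.002807 hr

Final: 0.002807 hr


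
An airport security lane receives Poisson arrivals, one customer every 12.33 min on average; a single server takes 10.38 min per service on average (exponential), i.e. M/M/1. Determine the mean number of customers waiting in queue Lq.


λ = 60/12.33 = 4.8662 /hr
μ = 60/10.38 = 5.7803 /hr
ρ = λ/μ = 4.8662/5.7803 = 0.8418
Lq = ρ²/(1−ρ) = 0.7087/0.1582 = 4.4812

Final: 4.4812


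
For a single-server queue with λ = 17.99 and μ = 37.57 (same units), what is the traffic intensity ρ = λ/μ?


ρ = λ/μ = 17.99/37.57 = 0.4788

Final: 0.4788


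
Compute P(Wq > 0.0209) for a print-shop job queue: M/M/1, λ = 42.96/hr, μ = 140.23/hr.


ρ = 42.96/140.23 = 0.3064
P(Wq > t) = ρ·e^{−(μ−λ)t} = 0.3064·e^{−2.0329}
= 0.3064·0.130950 = 0.040117

Final: 0.040117


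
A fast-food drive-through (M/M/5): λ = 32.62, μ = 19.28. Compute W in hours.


a = 1.6919; ρ = 0.3384; P₀ = 0.183607
Lq = P₀·a^c·ρ/(c!(1−ρ)²) = 0.01640
Wq = Lq/λ = 0.01640/32.62 = 0.0005027 hr
W = Wq + 1/μ = 0.0005027 + 0.05187 = 0.05237 hr

Final: 0.05237 hr


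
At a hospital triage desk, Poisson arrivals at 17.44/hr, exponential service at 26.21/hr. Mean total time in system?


W = 1/(μ−λ) = 1/(26.21 − 17.44) = 1/8.77 = 0.1140 hr

Final: 0.1140 hr


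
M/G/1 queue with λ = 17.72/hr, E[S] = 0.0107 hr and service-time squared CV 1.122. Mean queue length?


ρ = λ·E[S] = 17.72·0.0107 = 0.1896
Lq = ρ²(1+C_s²)/(2(1−ρ)) = 0.03595·(1+1.122)/(2·0.8104)
= 0.03595·2.1220/1.6208 = 0.04707

Final: 0.04707


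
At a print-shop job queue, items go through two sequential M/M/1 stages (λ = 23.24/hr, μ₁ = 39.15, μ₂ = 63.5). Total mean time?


Each node sees arrival rate λ = 23.24/hr (tandem ⇒ throughput preserved).
W₁ = 1/(μ₁−λ) = 1/(39.15−23.24) = 0.06285 hr
W₂ = 1/(μ₂−λ) = 1/(63.5−23.24) = 0.02484 hr
W_total = W₁ + W₂ = 0.06285 + 0.02484 = 0.08769 hr

Final: 0.08769 hr


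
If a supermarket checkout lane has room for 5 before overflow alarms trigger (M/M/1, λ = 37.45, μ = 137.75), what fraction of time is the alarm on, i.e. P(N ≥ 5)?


ρ = 37.45/137.75 = 0.2719
P(N ≥ n) = ρ^n = 0.2719^5 = 0.001485

Final: 0.001485


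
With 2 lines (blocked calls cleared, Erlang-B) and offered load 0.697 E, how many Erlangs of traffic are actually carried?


B(2,0.697) = 0.125215 (Erlang-B)
Carried load = a(1 − B) = 0.697·(1 − 0.125215) = 0.697·0.874785 = 0.6097 E

Final: 0.6097 Erlangs


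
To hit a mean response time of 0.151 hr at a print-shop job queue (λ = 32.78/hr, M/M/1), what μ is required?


W = 1/(μ−λ) ⇒ μ − λ = 1/W = 1/0.151 = 6.6225
μ = λ + 1/W = 32.78 + 6.6225 = 39.4025 per hr

Final: 39.4025 /hr


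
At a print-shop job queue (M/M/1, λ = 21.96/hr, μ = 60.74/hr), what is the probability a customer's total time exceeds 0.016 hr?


W ~ Exponential(μ−λ) for M/M/1.
μ − λ = 60.74 − 21.96 = 38.7800
P(W > t) = e^{−(μ−λ)t} = e^{−0.6205} = 0.537686

Final: 0.537686


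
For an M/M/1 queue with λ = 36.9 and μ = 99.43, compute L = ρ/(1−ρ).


ρ = λ/μ = 36.9/99.43 = 0.3711
L = ρ/(1−ρ) = 0.3711/(1 − 0.3711) = 0.3711/0.6289 = 0.5901

Final: 0.5901


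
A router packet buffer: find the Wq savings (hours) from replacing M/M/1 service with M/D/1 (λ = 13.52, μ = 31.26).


ρ = 13.52/31.26 = 0.4325
Wq(M/M/1) = ρ/(μ−λ) = 0.4325/17.74 = 0.02438 hr
Wq(M/D/1) = ρ/(2(μ−λ)) = 0.01219 hr
Savings = 0.02438 − 0.01219 = 0.01219 hr

Final: 0.01219 hr


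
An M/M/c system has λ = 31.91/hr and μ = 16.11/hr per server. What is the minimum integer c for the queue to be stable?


Stability requires cμ > λ ⇔ c > λ/μ.
λ/μ = 31.91/16.11 = 1.9808
Minimum integer c = ⌊1.9808⌋ + 1 = 2
Check: 2·16.11 = 32.22 > 31.91, while 1·16.11 = 16.11 ≤ 31.91

Final: 2 servers


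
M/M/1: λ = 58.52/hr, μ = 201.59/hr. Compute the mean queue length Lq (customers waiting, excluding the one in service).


ρ = 58.52/201.59 = 0.2903
Lq = ρ²/(1−ρ) = 0.08427/0.7097 = 0.1187

Final: 0.1187


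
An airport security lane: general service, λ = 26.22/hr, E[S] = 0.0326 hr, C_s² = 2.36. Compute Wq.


ρ = λ·E[S] = 26.22·0.0326 = 0.8548
E[S²] = E[S]²(1+C_s²) = 0.0326²·(1+2.36) = 0.003571
Wq = λ·E[S²]/(2(1−ρ)) = 26.22·0.003571/(2·0.1452) = 0.32235 hr

Final: 0.32235 hr


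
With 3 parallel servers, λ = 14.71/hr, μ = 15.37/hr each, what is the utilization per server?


ρ = λ/(cμ) = 14.71/(3·15.37) = 14.71/46.11 = 0.3190

Final: 0.3190


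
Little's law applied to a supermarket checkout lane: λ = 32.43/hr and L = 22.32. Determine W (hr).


W = L/λ = 22.32/32.43 = 0.6883 hr

Final: 0.6883 hr


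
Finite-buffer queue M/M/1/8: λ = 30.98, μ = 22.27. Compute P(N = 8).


ρ = λ/μ = 30.98/22.27 = 1.3911
P_K = (1−ρ)ρ^K/(1−ρ^(K+1)) = (-0.3911·14.024571)/(1 − 19.509708)
= -5.485137/-18.509708 = 0.296338

Final: 0.296338


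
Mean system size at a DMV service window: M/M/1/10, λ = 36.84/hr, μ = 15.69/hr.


ρ = 36.84/15.69 = 2.3480
L = ρ[1 − (K+1)ρ^K + Kρ^(K+1)] / [(1−ρ)(1−ρ^(K+1))]
Numerator: 2.3480·(1 − 11·5092.919121 + 10·11958.135146) = 149238.960029
Denominator: (-1.3480)·(-11957.135146) = 16118.126726
L = 149238.960029/16118.126726 = 9.2591

Final: 9.2591


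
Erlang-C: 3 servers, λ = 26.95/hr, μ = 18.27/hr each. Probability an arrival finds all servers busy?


a = λ/μ = 1.4751; ρ = a/3 = 0.4917
P₀ = 0.216663 (from M/M/c formula)
C(c,a) = [a^c/(c!(1−ρ))]·P₀ = [3.20967/(6·0.5083)]·0.216663
= 1.05242·0.216663 = 0.228020

Final: 0.228020


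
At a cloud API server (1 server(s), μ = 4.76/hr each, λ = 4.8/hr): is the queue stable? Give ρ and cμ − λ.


Total capacity cμ = 1·4.76 = 4.76/hr
ρ = λ/(cμ) = 4.8/4.76 = 1.0084
Stable ⇔ ρ < 1: NO
Spare capacity = cμ − λ = 4.76 − 4.8 = -0.04/hr

Final: ρ = 1.0084; unstable; margin = -0.04/hr


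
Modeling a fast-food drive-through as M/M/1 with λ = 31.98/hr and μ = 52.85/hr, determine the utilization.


ρ = λ/μ = 31.98/52.85 = 0.6051

Final: 0.6051


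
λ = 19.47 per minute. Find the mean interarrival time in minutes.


Mean interarrival time = 1/λ = 1/19.47 minute = 0.05136 minute
In minutes: 0.05136 × 1 = 0.05136 min

Final: 0.05136 min


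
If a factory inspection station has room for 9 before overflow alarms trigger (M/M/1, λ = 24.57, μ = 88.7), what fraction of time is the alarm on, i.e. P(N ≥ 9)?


ρ = 24.57/88.7 = 0.2770
P(N ≥ n) = ρ^n = 0.2770^9 = 0.000009601

Final: 0.000009601


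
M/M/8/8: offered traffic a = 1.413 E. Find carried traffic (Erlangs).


B(8,1.413) = 0.00009593 (Erlang-B)
Carried load = a(1 − B) = 1.413·(1 − 0.00009593) = 1.413·0.999904 = 1.4129 E

Final: 1.4129 Erlangs


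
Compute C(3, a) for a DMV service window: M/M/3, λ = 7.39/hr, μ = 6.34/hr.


a = λ/μ = 1.1656; ρ = a/3 = 0.3885
P₀ = 0.305194 (from M/M/c formula)
C(c,a) = [a^c/(c!(1−ρ))]·P₀ = [1.58367/(6·0.6115)]·0.305194
= 0.43166·0.305194 = 0.131741

Final: 0.131741


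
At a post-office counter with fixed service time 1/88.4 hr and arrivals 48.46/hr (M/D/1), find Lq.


ρ = 48.46/88.4 = 0.5482
M/D/1: Lq = ρ²/(2(1−ρ)) = 0.3005/(2·0.4518) = 0.33256

Final: 0.33256


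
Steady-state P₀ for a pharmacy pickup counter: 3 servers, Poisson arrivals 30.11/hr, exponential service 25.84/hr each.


a = λ/μ = 30.11/25.84 = 1.1652; ρ = a/c = 0.3884
Σ_{k=0}^{2} a^k/k! (terms k=0..2) = 1.00000 + 1.16525 + 0.67890 = 2.84415
Tail: a^3/(3!(1−ρ)) = 1.58218/(6·0.6116) = 0.43117
P₀ = 1/(2.84415 + 0.43117) = 1/3.27532 = 0.305314

Final: 0.305314


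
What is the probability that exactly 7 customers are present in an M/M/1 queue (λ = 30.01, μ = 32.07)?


ρ = 30.01/32.07 = 0.9358
P_n = (1−ρ)·ρ^n = (1 − 0.9358)·0.9358^7 = 0.06423·0.628303 = 0.040359

Final: 0.040359


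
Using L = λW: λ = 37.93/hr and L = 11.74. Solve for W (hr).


W = L/λ = 11.74/37.93 = 0.3095 hr

Final: 0.3095 hr


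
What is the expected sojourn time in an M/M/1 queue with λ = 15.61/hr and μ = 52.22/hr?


W = 1/(μ−λ) = 1/(52.22 − 15.61) = 1/36.61 = 0.02731 hr

Final: 0.02731 hr


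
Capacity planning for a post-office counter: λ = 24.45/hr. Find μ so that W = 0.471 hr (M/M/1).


W = 1/(μ−λ) ⇒ μ − λ = 1/W = 1/0.471 = 2.1231
μ = λ + 1/W = 24.45 + 2.1231 = 26.5731 per hr

Final: 26.5731 /hr


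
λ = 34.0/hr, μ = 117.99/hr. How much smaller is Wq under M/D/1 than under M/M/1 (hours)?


ρ = 34.0/117.99 = 0.2882
Wq(M/M/1) = ρ/(μ−λ) = 0.2882/83.99 = 0.003431 hr
Wq(M/D/1) = ρ/(2(μ−λ)) = 0.001715 hr
Savings = 0.003431 − 0.001715 = 0.001715 hr

Final: 0.001715 hr


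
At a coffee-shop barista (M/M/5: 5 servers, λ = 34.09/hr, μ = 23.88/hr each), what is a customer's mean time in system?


a = 1.4276; ρ = 0.2855; P₀ = 0.239603
Lq = P₀·a^c·ρ/(c!(1−ρ)²) = 0.006621
Wq = Lq/λ = 0.006621/34.09 = 0.0001942 hr
W = Wq + 1/μ = 0.0001942 + 0.04188 = 0.04207 hr

Final: 0.04207 hr


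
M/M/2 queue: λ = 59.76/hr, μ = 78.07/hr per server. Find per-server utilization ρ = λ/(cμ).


ρ = λ/(cμ) = 59.76/(2·78.07) = 59.76/156.14 = 0.3827

Final: 0.3827


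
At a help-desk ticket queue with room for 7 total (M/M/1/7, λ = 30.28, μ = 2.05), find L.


ρ = 30.28/2.05 = 14.7707
L = ρ[1 − (K+1)ρ^K + Kρ^(K+1)] / [(1−ρ)(1−ρ^(K+1))]
Numerator: 14.7707·(1 − 8·153396011.810627 + 7·2265771335.427218) = 216143532871.427734
Denominator: (-13.7707)·(-2265771334.427218) = 31201329156.527020
L = 216143532871.427734/31201329156.527020 = 6.9274

Final: 6.9274


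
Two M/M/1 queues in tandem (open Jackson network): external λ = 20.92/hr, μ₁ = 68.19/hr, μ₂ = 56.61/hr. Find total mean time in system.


Each node sees arrival rate λ = 20.92/hr (tandem ⇒ throughput preserved).
W₁ = 1/(μ₁−λ) = 1/(68.19−20.92) = 0.02116 hr
W₂ = 1/(μ₂−λ) = 1/(56.61−20.92) = 0.02802 hr
W_total = W₁ + W₂ = 0.02116 + 0.02802 = 0.04917 hr

Final: 0.04917 hr


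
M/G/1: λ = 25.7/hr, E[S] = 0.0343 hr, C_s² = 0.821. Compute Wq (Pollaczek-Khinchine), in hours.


ρ = λ·E[S] = 25.7·0.0343 = 0.8815
E[S²] = E[S]²(1+C_s²) = 0.0343²·(1+0.821) = 0.002142
Wq = λ·E[S²]/(2(1−ρ)) = 25.7·0.002142/(2·0.1185) = 0.23234 hr

Final: 0.23234 hr


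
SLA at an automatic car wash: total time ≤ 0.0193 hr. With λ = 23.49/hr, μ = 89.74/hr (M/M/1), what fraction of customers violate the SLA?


W ~ Exponential(μ−λ) for M/M/1.
μ − λ = 89.74 − 23.49 = 66.2500
P(W > t) = e^{−(μ−λ)t} = e^{−1.2786} = 0.278420

Final: 0.278420


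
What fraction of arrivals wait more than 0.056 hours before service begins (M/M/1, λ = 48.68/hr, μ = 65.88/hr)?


ρ = 48.68/65.88 = 0.7389
P(Wq > t) = ρ·e^{−(μ−λ)t} = 0.7389·e^{−0.9632}
= 0.7389·0.381670 = 0.282023

Final: 0.282023


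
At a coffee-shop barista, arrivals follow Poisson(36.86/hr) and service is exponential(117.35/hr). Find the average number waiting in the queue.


ρ = 36.86/117.35 = 0.3141
Lq = ρ²/(1−ρ) = 0.09866/0.6859 = 0.1438

Final: 0.1438


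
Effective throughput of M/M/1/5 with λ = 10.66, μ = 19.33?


ρ = 0.5515; P_K = (1−ρ)ρ^5/(1−ρ^6) = 0.023540
λ_eff = λ(1 − P_K) = 10.66·(1 − 0.023540) = 10.66·0.976460 = 10.4091 /hr

Final: 10.4091 /hr


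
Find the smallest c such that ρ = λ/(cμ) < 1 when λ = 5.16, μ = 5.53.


Stability requires cμ > λ ⇔ c > λ/μ.
λ/μ = 5.16/5.53 = 0.9331
Minimum integer c = ⌊0.9331⌋ + 1 = 1
Check: 1·5.53 = 5.53 > 5.16, while 0·5.53 = 0.00 ≤ 5.16

Final: 1 servers


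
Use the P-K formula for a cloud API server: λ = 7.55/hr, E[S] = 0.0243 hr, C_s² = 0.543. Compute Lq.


ρ = λ·E[S] = 7.55·0.0243 = 0.1835
Lq = ρ²(1+C_s²)/(2(1−ρ)) = 0.03366·(1+0.543)/(2·0.8165)
= 0.03366·1.5430/1.6331 = 0.03180

Final: 0.03180


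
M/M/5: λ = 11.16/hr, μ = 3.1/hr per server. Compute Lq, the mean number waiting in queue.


a = λ/μ = 3.6000; ρ = a/5 = 0.7200
P₀ = 0.022805
Lq = P₀·a^c·ρ / (c!·(1−ρ)²) = 0.022805·604.66176·0.7200/(120·0.07840)
= 1.05530

Final: 1.05530


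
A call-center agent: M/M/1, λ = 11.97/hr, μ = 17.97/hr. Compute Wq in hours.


ρ = 11.97/17.97 = 0.6661
Wq = ρ/(μ−λ) = 0.6661/(17.97 − 11.97) = 0.6661/6.00 = 0.1110 hr

Final: 0.1110 hr


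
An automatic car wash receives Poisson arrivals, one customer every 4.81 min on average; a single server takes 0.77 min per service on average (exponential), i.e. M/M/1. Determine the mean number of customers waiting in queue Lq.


λ = 60/4.81 = 12.4740 /hr
μ = 60/0.77 = 77.9221 /hr
ρ = λ/μ = 12.4740/77.9221 = 0.1601
Lq = ρ²/(1−ρ) = 0.02563/0.8399 = 0.03051

Final: 0.03051


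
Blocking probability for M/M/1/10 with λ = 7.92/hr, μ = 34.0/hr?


ρ = λ/μ = 7.92/34.0 = 0.2329
P_K = (1−ρ)ρ^K/(1−ρ^(K+1)) = (0.7671·0.0000004704)/(1 − 0.0000001096)
= 0.0000003608/1.000000 = 0.0000003608

Final: 0.0000003608


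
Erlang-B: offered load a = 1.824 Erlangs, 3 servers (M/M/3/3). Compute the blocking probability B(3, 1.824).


B(c,a) = (a^c/c!) / Σ_{k=0}^{c} a^k/k!
a^3/3! = 1.011401
Σ terms (k=0..3): 1.00000 + 1.82400 + 1.66349 + 1.01140 = 5.498889
B = 1.011401/5.498889 = 0.183928

Final: 0.183928


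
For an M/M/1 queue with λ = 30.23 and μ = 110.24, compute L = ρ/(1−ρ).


ρ = λ/μ = 30.23/110.24 = 0.2742
L = ρ/(1−ρ) = 0.2742/(1 − 0.2742) = 0.2742/0.7258 = 0.3778

Final: 0.3778


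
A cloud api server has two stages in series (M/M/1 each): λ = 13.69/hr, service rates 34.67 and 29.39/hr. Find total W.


Each node sees arrival rate λ = 13.69/hr (tandem ⇒ throughput preserved).
W₁ = 1/(μ₁−λ) = 1/(34.67−13.69) = 0.04766 hr
W₂ = 1/(μ₂−λ) = 1/(29.39−13.69) = 0.06369 hr
W_total = W₁ + W₂ = 0.04766 + 0.06369 = 0.11136 hr

Final: 0.11136 hr
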